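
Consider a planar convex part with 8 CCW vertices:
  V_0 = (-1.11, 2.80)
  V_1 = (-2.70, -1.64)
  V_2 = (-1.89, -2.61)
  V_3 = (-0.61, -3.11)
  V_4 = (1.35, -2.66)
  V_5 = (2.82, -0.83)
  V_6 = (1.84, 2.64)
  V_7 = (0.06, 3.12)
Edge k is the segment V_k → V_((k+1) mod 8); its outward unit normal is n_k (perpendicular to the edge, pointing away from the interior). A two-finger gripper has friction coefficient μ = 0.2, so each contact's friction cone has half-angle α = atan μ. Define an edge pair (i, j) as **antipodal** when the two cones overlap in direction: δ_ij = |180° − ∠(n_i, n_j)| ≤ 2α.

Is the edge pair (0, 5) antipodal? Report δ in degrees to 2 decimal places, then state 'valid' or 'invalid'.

δ = 35.47°, invalid

α = atan 0.2 = 11.31°;  2α = 22.62°
edge 0: e_0 = (-1.59, -4.44);  n_0 = (-0.9415, +0.3371)
edge 5: e_5 = (-0.98, +3.47);  n_5 = (+0.9624, +0.2718)
∠(n_0, n_5) = 144.53°
δ = |180° − 144.53°| = 35.47°
35.47° > 2α = 22.62°  →  invalid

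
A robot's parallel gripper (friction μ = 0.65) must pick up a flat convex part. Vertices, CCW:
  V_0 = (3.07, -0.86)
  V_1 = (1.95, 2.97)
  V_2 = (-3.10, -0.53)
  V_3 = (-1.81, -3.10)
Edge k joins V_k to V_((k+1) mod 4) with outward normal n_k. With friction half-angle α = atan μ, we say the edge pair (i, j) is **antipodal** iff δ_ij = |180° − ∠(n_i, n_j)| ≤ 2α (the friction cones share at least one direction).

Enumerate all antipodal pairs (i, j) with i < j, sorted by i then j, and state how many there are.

α = atan 0.65 = 33.02°;  2α = 66.05°
n_0 = (+0.9598, +0.2807)
n_1 = (-0.5696, +0.8219)
n_2 = (-0.8937, -0.4486)
n_3 = (+0.4172, -0.9088)
  (0,1): δ = 71.58°  ·
  (0,2): δ = 10.35°  ✓
  (0,3): δ = 98.36°  ·
  (1,2): δ = 98.07°  ·
  (1,3): δ = 10.07°  ✓
  (2,3): δ = 92.00°  ·
antipodal pairs: 2

count = 2; pairs: (0,2), (1,3)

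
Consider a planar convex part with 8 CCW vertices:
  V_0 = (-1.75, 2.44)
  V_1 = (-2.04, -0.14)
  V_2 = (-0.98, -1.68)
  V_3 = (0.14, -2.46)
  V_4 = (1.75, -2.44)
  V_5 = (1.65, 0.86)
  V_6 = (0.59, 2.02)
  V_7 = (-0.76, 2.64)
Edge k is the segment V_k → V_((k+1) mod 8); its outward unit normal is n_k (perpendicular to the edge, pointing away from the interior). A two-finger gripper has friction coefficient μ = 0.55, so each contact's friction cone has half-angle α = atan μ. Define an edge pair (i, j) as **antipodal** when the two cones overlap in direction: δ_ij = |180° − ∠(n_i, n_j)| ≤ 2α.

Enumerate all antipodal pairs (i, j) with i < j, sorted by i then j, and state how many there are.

count = 12; pairs: (0,4), (0,5), (1,4), (1,5), (1,6), (2,4), (2,5), (2,6), (2,7), (3,5), (3,6), (3,7)

α = atan 0.55 = 28.81°;  2α = 57.62°
n_0 = (-0.9937, +0.1117)
n_1 = (-0.8237, -0.5670)
n_2 = (-0.5715, -0.8206)
n_3 = (+0.0124, -0.9999)
n_4 = (+0.9995, +0.0303)
n_5 = (+0.7382, +0.6746)
n_6 = (+0.4173, +0.9087)
n_7 = (-0.1980, +0.9802)
  (0,1): δ = 139.05°  ·
  (0,2): δ = 118.44°  ·
  (0,3): δ = 82.87°  ·
  (0,4): δ = 8.15°  ✓
  (0,5): δ = 48.83°  ✓
  (0,6): δ = 71.75°  ·
  (0,7): δ = 107.83°  ·
  (1,2): δ = 159.39°  ·
  (1,3): δ = 123.83°  ·
  (1,4): δ = 32.80°  ✓
  (1,5): δ = 7.88°  ✓
  (1,6): δ = 30.79°  ✓
  (1,7): δ = 66.88°  ·
  (2,3): δ = 144.43°  ·
  (2,4): δ = 53.41°  ✓
  (2,5): δ = 12.72°  ✓
  (2,6): δ = 10.19°  ✓
  (2,7): δ = 46.28°  ✓
  (3,4): δ = 88.98°  ·
  (3,5): δ = 48.29°  ✓
  (3,6): δ = 25.38°  ✓
  (3,7): δ = 10.71°  ✓
  (4,5): δ = 139.31°  ·
  (4,6): δ = 116.40°  ·
  (4,7): δ = 80.31°  ·
  (5,6): δ = 157.09°  ·
  (5,7): δ = 121.00°  ·
  (6,7): δ = 143.91°  ·
antipodal pairs: 12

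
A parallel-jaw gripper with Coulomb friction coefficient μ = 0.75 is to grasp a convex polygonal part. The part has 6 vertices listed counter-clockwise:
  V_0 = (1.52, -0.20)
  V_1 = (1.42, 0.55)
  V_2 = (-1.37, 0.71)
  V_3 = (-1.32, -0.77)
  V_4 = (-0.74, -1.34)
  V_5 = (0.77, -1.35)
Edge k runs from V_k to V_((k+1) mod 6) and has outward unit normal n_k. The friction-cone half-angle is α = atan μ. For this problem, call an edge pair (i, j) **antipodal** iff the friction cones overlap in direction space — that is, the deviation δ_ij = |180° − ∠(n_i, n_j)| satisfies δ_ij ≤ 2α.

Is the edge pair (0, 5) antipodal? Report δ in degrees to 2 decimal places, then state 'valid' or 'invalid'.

α = atan 0.75 = 36.87°;  2α = 73.74°
edge 0: e_0 = (-0.10, +0.75);  n_0 = (+0.9912, +0.1322)
edge 5: e_5 = (+0.75, +1.15);  n_5 = (+0.8376, -0.5463)
∠(n_0, n_5) = 40.71°
δ = |180° − 40.71°| = 139.29°
139.29° > 2α = 73.74°  →  invalid

δ = 139.29°, invalid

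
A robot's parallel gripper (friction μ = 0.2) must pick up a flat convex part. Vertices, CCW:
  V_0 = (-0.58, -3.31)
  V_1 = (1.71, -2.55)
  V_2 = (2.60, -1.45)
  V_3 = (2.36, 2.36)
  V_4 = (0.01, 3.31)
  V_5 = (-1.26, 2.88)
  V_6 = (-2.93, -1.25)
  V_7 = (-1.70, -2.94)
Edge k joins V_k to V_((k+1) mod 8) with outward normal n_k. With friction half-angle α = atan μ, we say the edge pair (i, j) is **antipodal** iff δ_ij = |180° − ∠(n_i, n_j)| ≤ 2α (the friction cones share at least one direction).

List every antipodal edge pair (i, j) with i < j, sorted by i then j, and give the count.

count = 3; pairs: (0,4), (1,5), (3,7)

α = atan 0.2 = 11.31°;  2α = 22.62°
n_0 = (+0.3150, -0.9491)
n_1 = (+0.7774, -0.6290)
n_2 = (+0.9980, +0.0629)
n_3 = (+0.3748, +0.9271)
n_4 = (-0.3207, +0.9472)
n_5 = (-0.9271, +0.3749)
n_6 = (-0.8085, -0.5885)
n_7 = (-0.3137, -0.9495)
  (0,1): δ = 147.34°  ·
  (0,2): δ = 104.76°  ·
  (0,3): δ = 40.37°  ·
  (0,4): δ = 0.35°  ✓
  (0,5): δ = 49.62°  ·
  (0,6): δ = 107.69°  ·
  (0,7): δ = 143.36°  ·
  (1,2): δ = 137.42°  ·
  (1,3): δ = 73.04°  ·
  (1,4): δ = 32.32°  ·
  (1,5): δ = 16.96°  ✓
  (1,6): δ = 75.02°  ·
  (1,7): δ = 110.69°  ·
  (2,3): δ = 115.62°  ·
  (2,4): δ = 74.90°  ·
  (2,5): δ = 25.62°  ·
  (2,6): δ = 32.44°  ·
  (2,7): δ = 68.11°  ·
  (3,4): δ = 139.28°  ·
  (3,5): δ = 90.01°  ·
  (3,6): δ = 31.94°  ·
  (3,7): δ = 3.73°  ✓
  (4,5): δ = 130.72°  ·
  (4,6): δ = 72.66°  ·
  (4,7): δ = 36.99°  ·
  (5,6): δ = 121.94°  ·
  (5,7): δ = 86.26°  ·
  (6,7): δ = 144.33°  ·
antipodal pairs: 3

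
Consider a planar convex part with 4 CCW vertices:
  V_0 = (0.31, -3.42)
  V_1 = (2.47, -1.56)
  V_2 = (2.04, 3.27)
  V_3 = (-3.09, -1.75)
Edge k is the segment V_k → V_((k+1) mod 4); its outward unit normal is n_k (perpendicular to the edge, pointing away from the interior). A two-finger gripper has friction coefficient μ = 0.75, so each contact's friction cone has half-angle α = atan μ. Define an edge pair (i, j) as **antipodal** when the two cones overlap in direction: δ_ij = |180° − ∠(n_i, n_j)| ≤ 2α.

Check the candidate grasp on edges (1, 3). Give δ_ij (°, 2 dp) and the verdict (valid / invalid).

α = atan 0.75 = 36.87°;  2α = 73.74°
edge 1: e_1 = (-0.43, +4.83);  n_1 = (+0.9961, +0.0887)
edge 3: e_3 = (+3.40, -1.67);  n_3 = (-0.4409, -0.8976)
∠(n_1, n_3) = 121.25°
δ = |180° − 121.25°| = 58.75°
58.75° ≤ 2α = 73.74°  →  valid

δ = 58.75°, valid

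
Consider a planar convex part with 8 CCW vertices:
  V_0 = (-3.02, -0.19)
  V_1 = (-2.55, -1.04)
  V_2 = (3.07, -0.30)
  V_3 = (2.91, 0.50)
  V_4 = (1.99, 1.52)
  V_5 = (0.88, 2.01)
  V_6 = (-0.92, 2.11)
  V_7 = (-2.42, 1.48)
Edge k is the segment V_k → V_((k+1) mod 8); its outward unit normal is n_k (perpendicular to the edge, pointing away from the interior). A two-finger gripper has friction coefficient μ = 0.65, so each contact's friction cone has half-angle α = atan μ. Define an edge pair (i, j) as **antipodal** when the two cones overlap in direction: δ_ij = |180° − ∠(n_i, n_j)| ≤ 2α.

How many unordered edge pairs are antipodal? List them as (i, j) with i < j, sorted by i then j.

count = 11; pairs: (0,2), (0,3), (0,4), (0,5), (1,3), (1,4), (1,5), (1,6), (1,7), (2,7), (3,7)

α = atan 0.65 = 33.02°;  2α = 66.05°
n_0 = (-0.8751, -0.4839)
n_1 = (+0.1305, -0.9914)
n_2 = (+0.9806, +0.1961)
n_3 = (+0.7426, +0.6698)
n_4 = (+0.4038, +0.9148)
n_5 = (+0.0555, +0.9985)
n_6 = (-0.3872, +0.9220)
n_7 = (-0.9411, +0.3381)
  (0,1): δ = 111.44°  ·
  (0,2): δ = 17.63°  ✓
  (0,3): δ = 13.11°  ✓
  (0,4): δ = 37.24°  ✓
  (0,5): δ = 57.88°  ✓
  (0,6): δ = 83.84°  ·
  (0,7): δ = 131.30°  ·
  (1,2): δ = 86.19°  ·
  (1,3): δ = 55.45°  ✓
  (1,4): δ = 31.32°  ✓
  (1,5): δ = 10.68°  ✓
  (1,6): δ = 15.28°  ✓
  (1,7): δ = 62.74°  ✓
  (2,3): δ = 149.26°  ·
  (2,4): δ = 125.13°  ·
  (2,5): δ = 104.49°  ·
  (2,6): δ = 78.53°  ·
  (2,7): δ = 31.07°  ✓
  (3,4): δ = 155.87°  ·
  (3,5): δ = 135.23°  ·
  (3,6): δ = 109.27°  ·
  (3,7): δ = 61.81°  ✓
  (4,5): δ = 159.36°  ·
  (4,6): δ = 133.40°  ·
  (4,7): δ = 85.94°  ·
  (5,6): δ = 154.04°  ·
  (5,7): δ = 106.58°  ·
  (6,7): δ = 132.54°  ·
antipodal pairs: 11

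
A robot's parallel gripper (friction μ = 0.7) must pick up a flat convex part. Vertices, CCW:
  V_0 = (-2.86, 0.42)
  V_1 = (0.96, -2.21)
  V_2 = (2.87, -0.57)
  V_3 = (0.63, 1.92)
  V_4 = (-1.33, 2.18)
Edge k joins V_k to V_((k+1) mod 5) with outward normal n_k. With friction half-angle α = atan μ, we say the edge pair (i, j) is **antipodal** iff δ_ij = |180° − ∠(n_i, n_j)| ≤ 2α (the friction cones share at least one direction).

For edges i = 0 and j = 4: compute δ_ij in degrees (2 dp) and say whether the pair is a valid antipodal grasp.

α = atan 0.7 = 34.99°;  2α = 69.98°
edge 0: e_0 = (+3.82, -2.63);  n_0 = (-0.5671, -0.8237)
edge 4: e_4 = (-1.53, -1.76);  n_4 = (-0.7547, +0.6561)
∠(n_0, n_4) = 96.45°
δ = |180° − 96.45°| = 83.55°
83.55° > 2α = 69.98°  →  invalid

δ = 83.55°, invalid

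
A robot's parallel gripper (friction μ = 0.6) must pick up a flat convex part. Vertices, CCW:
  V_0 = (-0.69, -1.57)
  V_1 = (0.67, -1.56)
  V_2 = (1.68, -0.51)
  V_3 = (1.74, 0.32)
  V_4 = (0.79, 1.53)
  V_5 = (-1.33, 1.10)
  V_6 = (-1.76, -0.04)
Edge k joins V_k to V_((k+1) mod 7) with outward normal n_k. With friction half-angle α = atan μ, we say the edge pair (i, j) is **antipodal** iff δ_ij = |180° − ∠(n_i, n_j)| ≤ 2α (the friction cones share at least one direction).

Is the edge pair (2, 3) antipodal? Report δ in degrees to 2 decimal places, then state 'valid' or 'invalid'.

δ = 137.73°, invalid

α = atan 0.6 = 30.96°;  2α = 61.93°
edge 2: e_2 = (+0.06, +0.83);  n_2 = (+0.9974, -0.0721)
edge 3: e_3 = (-0.95, +1.21);  n_3 = (+0.7865, +0.6175)
∠(n_2, n_3) = 42.27°
δ = |180° − 42.27°| = 137.73°
137.73° > 2α = 61.93°  →  invalid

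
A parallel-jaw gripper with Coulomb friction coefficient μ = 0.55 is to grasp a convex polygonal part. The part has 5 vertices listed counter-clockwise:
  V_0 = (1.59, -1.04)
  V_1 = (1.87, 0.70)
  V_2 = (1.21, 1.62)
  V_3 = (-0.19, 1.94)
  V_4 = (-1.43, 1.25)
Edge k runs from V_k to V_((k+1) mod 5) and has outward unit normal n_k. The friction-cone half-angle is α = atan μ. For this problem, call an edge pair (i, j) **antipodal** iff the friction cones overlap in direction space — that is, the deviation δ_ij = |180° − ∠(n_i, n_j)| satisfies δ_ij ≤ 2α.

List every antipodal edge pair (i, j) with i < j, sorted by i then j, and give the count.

α = atan 0.55 = 28.81°;  2α = 57.62°
n_0 = (+0.9873, -0.1589)
n_1 = (+0.8125, +0.5829)
n_2 = (+0.2228, +0.9749)
n_3 = (-0.4862, +0.8738)
n_4 = (-0.6042, -0.7968)
  (0,1): δ = 135.20°  ·
  (0,2): δ = 93.73°  ·
  (0,3): δ = 51.76°  ✓
  (0,4): δ = 61.97°  ·
  (1,2): δ = 138.53°  ·
  (1,3): δ = 96.56°  ·
  (1,4): δ = 17.17°  ✓
  (2,3): δ = 138.03°  ·
  (2,4): δ = 24.30°  ✓
  (3,4): δ = 66.27°  ·
antipodal pairs: 3

count = 3; pairs: (0,3), (1,4), (2,4)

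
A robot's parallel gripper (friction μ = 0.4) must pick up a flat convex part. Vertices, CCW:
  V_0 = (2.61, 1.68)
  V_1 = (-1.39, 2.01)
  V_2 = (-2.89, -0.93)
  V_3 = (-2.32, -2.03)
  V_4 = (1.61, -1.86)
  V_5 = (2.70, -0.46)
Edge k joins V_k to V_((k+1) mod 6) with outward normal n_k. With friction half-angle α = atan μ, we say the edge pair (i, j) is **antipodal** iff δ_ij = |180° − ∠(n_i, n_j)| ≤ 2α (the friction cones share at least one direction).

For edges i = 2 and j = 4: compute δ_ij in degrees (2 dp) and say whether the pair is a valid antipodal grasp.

δ = 65.30°, invalid

α = atan 0.4 = 21.80°;  2α = 43.60°
edge 2: e_2 = (+0.57, -1.10);  n_2 = (-0.8879, -0.4601)
edge 4: e_4 = (+1.09, +1.40);  n_4 = (+0.7890, -0.6143)
∠(n_2, n_4) = 114.70°
δ = |180° − 114.70°| = 65.30°
65.30° > 2α = 43.60°  →  invalid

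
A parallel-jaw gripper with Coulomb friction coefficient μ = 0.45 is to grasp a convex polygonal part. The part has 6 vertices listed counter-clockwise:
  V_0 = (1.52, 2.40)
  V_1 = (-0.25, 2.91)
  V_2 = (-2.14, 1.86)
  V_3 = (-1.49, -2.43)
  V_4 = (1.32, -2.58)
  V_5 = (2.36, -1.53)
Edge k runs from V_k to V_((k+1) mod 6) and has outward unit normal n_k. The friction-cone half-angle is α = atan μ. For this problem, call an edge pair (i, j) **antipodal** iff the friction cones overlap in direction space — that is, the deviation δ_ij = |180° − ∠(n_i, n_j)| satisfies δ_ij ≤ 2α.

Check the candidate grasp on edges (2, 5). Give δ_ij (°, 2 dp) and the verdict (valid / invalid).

δ = 3.45°, valid

α = atan 0.45 = 24.23°;  2α = 48.46°
edge 2: e_2 = (+0.65, -4.29);  n_2 = (-0.9887, -0.1498)
edge 5: e_5 = (-0.84, +3.93);  n_5 = (+0.9779, +0.2090)
∠(n_2, n_5) = 176.55°
δ = |180° − 176.55°| = 3.45°
3.45° ≤ 2α = 48.46°  →  valid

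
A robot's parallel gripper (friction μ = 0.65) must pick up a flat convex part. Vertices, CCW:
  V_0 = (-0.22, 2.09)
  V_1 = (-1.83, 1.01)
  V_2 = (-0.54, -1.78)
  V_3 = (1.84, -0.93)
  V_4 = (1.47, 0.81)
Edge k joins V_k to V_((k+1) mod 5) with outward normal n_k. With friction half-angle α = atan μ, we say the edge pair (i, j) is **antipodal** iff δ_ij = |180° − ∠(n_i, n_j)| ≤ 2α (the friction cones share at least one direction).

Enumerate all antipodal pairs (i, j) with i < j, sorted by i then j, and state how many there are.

α = atan 0.65 = 33.02°;  2α = 66.05°
n_0 = (-0.5571, +0.8305)
n_1 = (-0.9077, -0.4197)
n_2 = (+0.3363, -0.9417)
n_3 = (+0.9781, +0.2080)
n_4 = (+0.6038, +0.7972)
  (0,1): δ = 99.04°  ·
  (0,2): δ = 14.20°  ✓
  (0,3): δ = 68.15°  ·
  (0,4): δ = 109.01°  ·
  (1,2): δ = 95.16°  ·
  (1,3): δ = 12.81°  ✓
  (1,4): δ = 28.05°  ✓
  (2,3): δ = 97.65°  ·
  (2,4): δ = 56.79°  ✓
  (3,4): δ = 139.14°  ·
antipodal pairs: 4

count = 4; pairs: (0,2), (1,3), (1,4), (2,4)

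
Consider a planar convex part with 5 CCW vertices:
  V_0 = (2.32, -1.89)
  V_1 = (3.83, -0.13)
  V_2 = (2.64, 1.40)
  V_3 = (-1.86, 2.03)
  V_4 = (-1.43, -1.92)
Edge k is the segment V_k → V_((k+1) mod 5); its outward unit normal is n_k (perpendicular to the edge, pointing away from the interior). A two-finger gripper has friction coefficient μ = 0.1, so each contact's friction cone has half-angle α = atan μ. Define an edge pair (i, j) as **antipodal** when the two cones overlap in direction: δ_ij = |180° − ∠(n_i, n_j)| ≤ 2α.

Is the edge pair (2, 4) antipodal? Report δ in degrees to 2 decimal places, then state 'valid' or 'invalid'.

δ = 8.43°, valid

α = atan 0.1 = 5.71°;  2α = 11.42°
edge 2: e_2 = (-4.50, +0.63);  n_2 = (+0.1386, +0.9903)
edge 4: e_4 = (+3.75, +0.03);  n_4 = (+0.0080, -1.0000)
∠(n_2, n_4) = 171.57°
δ = |180° − 171.57°| = 8.43°
8.43° ≤ 2α = 11.42°  →  valid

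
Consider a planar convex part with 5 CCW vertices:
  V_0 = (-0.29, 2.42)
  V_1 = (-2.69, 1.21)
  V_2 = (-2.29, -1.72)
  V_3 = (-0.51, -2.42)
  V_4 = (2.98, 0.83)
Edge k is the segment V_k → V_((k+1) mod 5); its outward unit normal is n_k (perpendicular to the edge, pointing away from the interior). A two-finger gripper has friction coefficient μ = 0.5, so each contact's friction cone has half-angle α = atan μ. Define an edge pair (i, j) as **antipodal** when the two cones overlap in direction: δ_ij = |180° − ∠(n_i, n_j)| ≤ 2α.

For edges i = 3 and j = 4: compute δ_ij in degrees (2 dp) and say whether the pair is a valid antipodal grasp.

δ = 68.89°, invalid

α = atan 0.5 = 26.57°;  2α = 53.13°
edge 3: e_3 = (+3.49, +3.25);  n_3 = (+0.6815, -0.7318)
edge 4: e_4 = (-3.27, +1.59);  n_4 = (+0.4373, +0.8993)
∠(n_3, n_4) = 111.11°
δ = |180° − 111.11°| = 68.89°
68.89° > 2α = 53.13°  →  invalid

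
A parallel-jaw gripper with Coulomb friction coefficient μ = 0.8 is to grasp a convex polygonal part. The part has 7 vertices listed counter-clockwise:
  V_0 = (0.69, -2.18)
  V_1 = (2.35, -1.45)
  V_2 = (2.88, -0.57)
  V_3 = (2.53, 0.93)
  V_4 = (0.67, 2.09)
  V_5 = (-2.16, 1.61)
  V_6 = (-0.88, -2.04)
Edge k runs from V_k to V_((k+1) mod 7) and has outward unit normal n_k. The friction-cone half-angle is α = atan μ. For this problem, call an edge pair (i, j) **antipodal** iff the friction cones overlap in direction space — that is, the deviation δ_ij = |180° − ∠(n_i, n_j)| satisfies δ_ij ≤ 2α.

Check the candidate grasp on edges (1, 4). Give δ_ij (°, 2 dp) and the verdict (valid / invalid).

α = atan 0.8 = 38.66°;  2α = 77.32°
edge 1: e_1 = (+0.53, +0.88);  n_1 = (+0.8566, -0.5159)
edge 4: e_4 = (-2.83, -0.48);  n_4 = (-0.1672, +0.9859)
∠(n_1, n_4) = 130.69°
δ = |180° − 130.69°| = 49.31°
49.31° ≤ 2α = 77.32°  →  valid

δ = 49.31°, valid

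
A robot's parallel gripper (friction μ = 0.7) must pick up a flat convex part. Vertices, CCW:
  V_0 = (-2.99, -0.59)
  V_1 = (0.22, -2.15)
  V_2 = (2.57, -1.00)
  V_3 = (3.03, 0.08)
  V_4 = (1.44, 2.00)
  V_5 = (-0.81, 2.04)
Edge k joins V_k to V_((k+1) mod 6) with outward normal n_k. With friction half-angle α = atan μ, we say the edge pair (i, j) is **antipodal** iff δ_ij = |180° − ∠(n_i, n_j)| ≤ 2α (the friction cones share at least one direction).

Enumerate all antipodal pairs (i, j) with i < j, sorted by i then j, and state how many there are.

count = 6; pairs: (0,3), (0,4), (1,4), (1,5), (2,4), (2,5)

α = atan 0.7 = 34.99°;  2α = 69.98°
n_0 = (-0.4371, -0.8994)
n_1 = (+0.4396, -0.8982)
n_2 = (+0.9200, -0.3919)
n_3 = (+0.7702, +0.6378)
n_4 = (+0.0178, +0.9998)
n_5 = (-0.7699, +0.6382)
  (0,1): δ = 128.01°  ·
  (0,2): δ = 87.15°  ·
  (0,3): δ = 24.45°  ✓
  (0,4): δ = 24.90°  ✓
  (0,5): δ = 76.26°  ·
  (1,2): δ = 139.15°  ·
  (1,3): δ = 76.45°  ·
  (1,4): δ = 27.09°  ✓
  (1,5): δ = 24.27°  ✓
  (2,3): δ = 117.30°  ·
  (2,4): δ = 67.95°  ✓
  (2,5): δ = 16.58°  ✓
  (3,4): δ = 130.65°  ·
  (3,5): δ = 79.28°  ·
  (4,5): δ = 128.64°  ·
antipodal pairs: 6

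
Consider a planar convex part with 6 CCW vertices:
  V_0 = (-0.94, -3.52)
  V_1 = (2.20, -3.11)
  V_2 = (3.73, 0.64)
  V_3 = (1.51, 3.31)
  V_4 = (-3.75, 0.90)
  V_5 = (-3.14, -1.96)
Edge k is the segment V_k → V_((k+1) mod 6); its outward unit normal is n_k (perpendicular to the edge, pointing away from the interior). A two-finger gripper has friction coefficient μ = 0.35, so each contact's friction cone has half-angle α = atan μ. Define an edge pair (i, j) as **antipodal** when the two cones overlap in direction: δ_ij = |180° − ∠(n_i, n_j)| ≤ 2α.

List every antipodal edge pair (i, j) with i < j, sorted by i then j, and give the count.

count = 4; pairs: (0,3), (1,4), (2,4), (2,5)

α = atan 0.35 = 19.29°;  2α = 38.58°
n_0 = (+0.1295, -0.9916)
n_1 = (+0.9259, -0.3778)
n_2 = (+0.7689, +0.6393)
n_3 = (-0.4165, +0.9091)
n_4 = (-0.9780, -0.2086)
n_5 = (-0.5784, -0.8157)
  (0,1): δ = 119.63°  ·
  (0,2): δ = 57.70°  ·
  (0,3): δ = 17.18°  ✓
  (0,4): δ = 94.60°  ·
  (0,5): δ = 137.22°  ·
  (1,2): δ = 118.06°  ·
  (1,3): δ = 43.19°  ·
  (1,4): δ = 34.24°  ✓
  (1,5): δ = 76.86°  ·
  (2,3): δ = 105.13°  ·
  (2,4): δ = 27.70°  ✓
  (2,5): δ = 14.92°  ✓
  (3,4): δ = 102.58°  ·
  (3,5): δ = 59.96°  ·
  (4,5): δ = 137.38°  ·
antipodal pairs: 4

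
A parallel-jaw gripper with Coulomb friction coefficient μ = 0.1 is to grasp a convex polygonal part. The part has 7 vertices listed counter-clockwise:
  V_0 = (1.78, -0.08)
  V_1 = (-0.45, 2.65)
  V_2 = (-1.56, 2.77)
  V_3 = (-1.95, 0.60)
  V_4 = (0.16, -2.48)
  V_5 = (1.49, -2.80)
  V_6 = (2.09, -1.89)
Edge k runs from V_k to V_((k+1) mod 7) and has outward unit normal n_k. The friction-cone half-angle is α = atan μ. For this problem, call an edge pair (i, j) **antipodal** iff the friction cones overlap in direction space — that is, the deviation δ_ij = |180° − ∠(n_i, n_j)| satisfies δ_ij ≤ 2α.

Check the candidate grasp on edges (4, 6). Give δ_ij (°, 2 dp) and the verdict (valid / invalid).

α = atan 0.1 = 5.71°;  2α = 11.42°
edge 4: e_4 = (+1.33, -0.32);  n_4 = (-0.2339, -0.9723)
edge 6: e_6 = (-0.31, +1.81);  n_6 = (+0.9856, +0.1688)
∠(n_4, n_6) = 113.25°
δ = |180° − 113.25°| = 66.75°
66.75° > 2α = 11.42°  →  invalid

δ = 66.75°, invalid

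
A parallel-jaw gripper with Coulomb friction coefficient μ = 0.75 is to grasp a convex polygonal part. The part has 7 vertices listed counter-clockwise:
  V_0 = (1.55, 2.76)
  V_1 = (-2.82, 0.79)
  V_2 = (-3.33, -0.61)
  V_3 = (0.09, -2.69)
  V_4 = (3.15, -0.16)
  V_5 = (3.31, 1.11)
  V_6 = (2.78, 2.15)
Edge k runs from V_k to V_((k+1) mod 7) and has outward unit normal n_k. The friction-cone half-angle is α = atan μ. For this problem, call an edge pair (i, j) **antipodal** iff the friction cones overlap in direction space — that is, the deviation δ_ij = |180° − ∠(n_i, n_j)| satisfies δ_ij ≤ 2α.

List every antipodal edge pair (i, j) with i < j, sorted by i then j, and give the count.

α = atan 0.75 = 36.87°;  2α = 73.74°
n_0 = (-0.4110, +0.9116)
n_1 = (-0.9396, +0.3423)
n_2 = (-0.5196, -0.8544)
n_3 = (+0.6372, -0.7707)
n_4 = (+0.9922, -0.1250)
n_5 = (+0.8910, +0.4541)
n_6 = (+0.4443, +0.8959)
  (0,1): δ = 134.28°  ·
  (0,2): δ = 55.57°  ✓
  (0,3): δ = 15.32°  ✓
  (0,4): δ = 58.55°  ✓
  (0,5): δ = 92.74°  ·
  (0,6): δ = 129.36°  ·
  (1,2): δ = 101.29°  ·
  (1,3): δ = 30.40°  ✓
  (1,4): δ = 12.84°  ✓
  (1,5): δ = 47.02°  ✓
  (1,6): δ = 83.64°  ·
  (2,3): δ = 109.11°  ·
  (2,4): δ = 65.87°  ✓
  (2,5): δ = 31.69°  ✓
  (2,6): δ = 4.93°  ✓
  (3,4): δ = 136.76°  ·
  (3,5): δ = 102.58°  ·
  (3,6): δ = 65.96°  ✓
  (4,5): δ = 145.82°  ·
  (4,6): δ = 109.20°  ·
  (5,6): δ = 143.38°  ·
antipodal pairs: 10

count = 10; pairs: (0,2), (0,3), (0,4), (1,3), (1,4), (1,5), (2,4), (2,5), (2,6), (3,6)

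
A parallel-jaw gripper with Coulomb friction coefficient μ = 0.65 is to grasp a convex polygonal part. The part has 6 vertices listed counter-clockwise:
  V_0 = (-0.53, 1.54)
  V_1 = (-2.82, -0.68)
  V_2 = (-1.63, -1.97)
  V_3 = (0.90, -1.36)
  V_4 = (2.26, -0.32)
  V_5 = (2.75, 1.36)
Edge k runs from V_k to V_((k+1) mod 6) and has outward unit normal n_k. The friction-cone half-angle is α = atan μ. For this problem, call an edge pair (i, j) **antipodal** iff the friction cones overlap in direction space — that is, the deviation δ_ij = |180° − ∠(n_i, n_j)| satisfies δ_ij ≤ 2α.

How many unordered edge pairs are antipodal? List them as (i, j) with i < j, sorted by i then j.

count = 7; pairs: (0,2), (0,3), (0,4), (1,4), (1,5), (2,5), (3,5)

α = atan 0.65 = 33.02°;  2α = 66.05°
n_0 = (-0.6960, +0.7180)
n_1 = (-0.7350, -0.6780)
n_2 = (+0.2344, -0.9721)
n_3 = (+0.6075, -0.7944)
n_4 = (+0.9600, -0.2800)
n_5 = (+0.0548, +0.9985)
  (0,1): δ = 91.42°  ·
  (0,2): δ = 30.56°  ✓
  (0,3): δ = 6.71°  ✓
  (0,4): δ = 29.63°  ✓
  (0,5): δ = 132.75°  ·
  (1,2): δ = 119.14°  ·
  (1,3): δ = 95.29°  ·
  (1,4): δ = 58.95°  ✓
  (1,5): δ = 44.17°  ✓
  (2,3): δ = 156.15°  ·
  (2,4): δ = 119.82°  ·
  (2,5): δ = 16.70°  ✓
  (3,4): δ = 143.67°  ·
  (3,5): δ = 40.55°  ✓
  (4,5): δ = 76.88°  ·
antipodal pairs: 7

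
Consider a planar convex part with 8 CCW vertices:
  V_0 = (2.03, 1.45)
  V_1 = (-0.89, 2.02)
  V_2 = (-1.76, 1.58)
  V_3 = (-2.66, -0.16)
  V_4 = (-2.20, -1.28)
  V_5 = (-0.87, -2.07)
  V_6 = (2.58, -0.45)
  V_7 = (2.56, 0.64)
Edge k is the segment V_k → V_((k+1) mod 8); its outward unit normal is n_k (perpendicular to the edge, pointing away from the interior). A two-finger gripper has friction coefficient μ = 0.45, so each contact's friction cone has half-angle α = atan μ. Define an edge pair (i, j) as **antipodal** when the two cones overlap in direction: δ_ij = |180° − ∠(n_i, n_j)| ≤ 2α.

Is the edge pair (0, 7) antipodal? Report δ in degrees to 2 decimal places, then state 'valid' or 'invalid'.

α = atan 0.45 = 24.23°;  2α = 48.46°
edge 0: e_0 = (-2.92, +0.57);  n_0 = (+0.1916, +0.9815)
edge 7: e_7 = (-0.53, +0.81);  n_7 = (+0.8368, +0.5475)
∠(n_0, n_7) = 45.76°
δ = |180° − 45.76°| = 134.24°
134.24° > 2α = 48.46°  →  invalid

δ = 134.24°, invalid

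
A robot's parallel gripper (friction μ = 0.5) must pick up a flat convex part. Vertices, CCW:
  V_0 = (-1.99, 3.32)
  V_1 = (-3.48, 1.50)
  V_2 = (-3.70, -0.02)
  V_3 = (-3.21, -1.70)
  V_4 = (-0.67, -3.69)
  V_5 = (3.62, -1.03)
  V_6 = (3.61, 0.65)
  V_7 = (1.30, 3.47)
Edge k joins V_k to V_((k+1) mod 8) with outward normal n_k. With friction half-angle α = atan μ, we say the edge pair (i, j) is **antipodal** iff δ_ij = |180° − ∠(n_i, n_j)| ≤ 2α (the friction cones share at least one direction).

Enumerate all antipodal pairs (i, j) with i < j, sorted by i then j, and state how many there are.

count = 11; pairs: (0,4), (0,5), (1,4), (1,5), (1,6), (2,5), (2,6), (3,5), (3,6), (3,7), (4,7)

α = atan 0.5 = 26.57°;  2α = 53.13°
n_0 = (-0.7738, +0.6335)
n_1 = (-0.9897, +0.1432)
n_2 = (-0.9600, -0.2800)
n_3 = (-0.6167, -0.7872)
n_4 = (+0.5270, -0.8499)
n_5 = (+1.0000, +0.0060)
n_6 = (+0.7736, +0.6337)
n_7 = (-0.0455, +0.9990)
  (0,1): δ = 148.93°  ·
  (0,2): δ = 124.43°  ·
  (0,3): δ = 88.77°  ·
  (0,4): δ = 18.89°  ✓
  (0,5): δ = 39.65°  ✓
  (0,6): δ = 78.63°  ·
  (0,7): δ = 131.92°  ·
  (1,2): δ = 155.50°  ·
  (1,3): δ = 119.84°  ·
  (1,4): δ = 49.96°  ✓
  (1,5): δ = 8.58°  ✓
  (1,6): δ = 47.56°  ✓
  (1,7): δ = 100.85°  ·
  (2,3): δ = 144.34°  ·
  (2,4): δ = 74.46°  ·
  (2,5): δ = 15.92°  ✓
  (2,6): δ = 23.06°  ✓
  (2,7): δ = 76.35°  ·
  (3,4): δ = 110.12°  ·
  (3,5): δ = 51.58°  ✓
  (3,6): δ = 12.60°  ✓
  (3,7): δ = 40.69°  ✓
  (4,5): δ = 121.46°  ·
  (4,6): δ = 82.48°  ·
  (4,7): δ = 29.19°  ✓
  (5,6): δ = 141.02°  ·
  (5,7): δ = 87.73°  ·
  (6,7): δ = 126.71°  ·
antipodal pairs: 11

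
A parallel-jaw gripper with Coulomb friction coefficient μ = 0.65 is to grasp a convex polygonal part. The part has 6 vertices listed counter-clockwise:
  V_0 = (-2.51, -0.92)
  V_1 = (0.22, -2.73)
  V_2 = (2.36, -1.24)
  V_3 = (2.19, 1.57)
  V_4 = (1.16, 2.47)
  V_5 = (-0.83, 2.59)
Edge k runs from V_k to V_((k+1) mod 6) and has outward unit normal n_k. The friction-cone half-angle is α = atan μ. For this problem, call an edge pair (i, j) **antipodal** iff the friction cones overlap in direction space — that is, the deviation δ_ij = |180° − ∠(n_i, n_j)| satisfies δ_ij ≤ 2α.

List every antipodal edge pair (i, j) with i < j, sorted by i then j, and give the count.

count = 6; pairs: (0,2), (0,3), (0,4), (1,4), (1,5), (2,5)

α = atan 0.65 = 33.02°;  2α = 66.05°
n_0 = (-0.5526, -0.8335)
n_1 = (+0.5714, -0.8207)
n_2 = (+0.9982, +0.0604)
n_3 = (+0.6580, +0.7530)
n_4 = (+0.0602, +0.9982)
n_5 = (-0.9020, +0.4317)
  (0,1): δ = 111.61°  ·
  (0,2): δ = 52.99°  ✓
  (0,3): δ = 7.60°  ✓
  (0,4): δ = 30.09°  ✓
  (0,5): δ = 97.97°  ·
  (1,2): δ = 121.39°  ·
  (1,3): δ = 75.99°  ·
  (1,4): δ = 38.30°  ✓
  (1,5): δ = 29.57°  ✓
  (2,3): δ = 134.61°  ·
  (2,4): δ = 96.91°  ·
  (2,5): δ = 29.04°  ✓
  (3,4): δ = 142.30°  ·
  (3,5): δ = 74.43°  ·
  (4,5): δ = 112.13°  ·
antipodal pairs: 6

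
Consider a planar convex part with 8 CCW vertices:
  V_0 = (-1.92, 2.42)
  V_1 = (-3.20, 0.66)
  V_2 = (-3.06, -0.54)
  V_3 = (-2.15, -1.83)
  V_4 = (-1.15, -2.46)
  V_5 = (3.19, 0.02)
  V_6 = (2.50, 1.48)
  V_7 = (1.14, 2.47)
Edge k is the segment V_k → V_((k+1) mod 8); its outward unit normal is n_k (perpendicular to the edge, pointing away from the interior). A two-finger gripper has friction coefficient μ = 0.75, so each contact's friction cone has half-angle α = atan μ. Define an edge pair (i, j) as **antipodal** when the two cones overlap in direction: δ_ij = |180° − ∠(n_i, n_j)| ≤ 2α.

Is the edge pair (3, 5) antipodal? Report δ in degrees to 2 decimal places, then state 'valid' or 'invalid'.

δ = 32.49°, valid

α = atan 0.75 = 36.87°;  2α = 73.74°
edge 3: e_3 = (+1.00, -0.63);  n_3 = (-0.5330, -0.8461)
edge 5: e_5 = (-0.69, +1.46);  n_5 = (+0.9041, +0.4273)
∠(n_3, n_5) = 147.51°
δ = |180° − 147.51°| = 32.49°
32.49° ≤ 2α = 73.74°  →  valid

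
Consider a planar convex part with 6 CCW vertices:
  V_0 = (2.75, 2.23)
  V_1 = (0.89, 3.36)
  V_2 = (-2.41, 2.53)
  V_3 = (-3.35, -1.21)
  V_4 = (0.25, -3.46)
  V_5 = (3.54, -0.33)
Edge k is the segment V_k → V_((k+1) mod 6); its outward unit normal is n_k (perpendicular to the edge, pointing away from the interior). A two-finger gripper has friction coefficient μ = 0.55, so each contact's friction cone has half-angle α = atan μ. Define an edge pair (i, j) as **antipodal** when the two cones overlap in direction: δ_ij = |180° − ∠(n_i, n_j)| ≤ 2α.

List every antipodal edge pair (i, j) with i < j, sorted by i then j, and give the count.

count = 6; pairs: (0,3), (1,3), (1,4), (2,4), (2,5), (3,5)

α = atan 0.55 = 28.81°;  2α = 57.62°
n_0 = (+0.5192, +0.8546)
n_1 = (-0.2439, +0.9698)
n_2 = (-0.9698, +0.2438)
n_3 = (-0.5300, -0.8480)
n_4 = (+0.6893, -0.7245)
n_5 = (+0.9555, +0.2949)
  (0,1): δ = 134.60°  ·
  (0,2): δ = 72.83°  ·
  (0,3): δ = 0.73°  ✓
  (0,4): δ = 74.85°  ·
  (0,5): δ = 138.43°  ·
  (1,2): δ = 118.23°  ·
  (1,3): δ = 46.12°  ✓
  (1,4): δ = 29.45°  ✓
  (1,5): δ = 93.03°  ·
  (2,3): δ = 107.90°  ·
  (2,4): δ = 32.32°  ✓
  (2,5): δ = 31.26°  ✓
  (3,4): δ = 104.42°  ·
  (3,5): δ = 40.84°  ✓
  (4,5): δ = 116.42°  ·
antipodal pairs: 6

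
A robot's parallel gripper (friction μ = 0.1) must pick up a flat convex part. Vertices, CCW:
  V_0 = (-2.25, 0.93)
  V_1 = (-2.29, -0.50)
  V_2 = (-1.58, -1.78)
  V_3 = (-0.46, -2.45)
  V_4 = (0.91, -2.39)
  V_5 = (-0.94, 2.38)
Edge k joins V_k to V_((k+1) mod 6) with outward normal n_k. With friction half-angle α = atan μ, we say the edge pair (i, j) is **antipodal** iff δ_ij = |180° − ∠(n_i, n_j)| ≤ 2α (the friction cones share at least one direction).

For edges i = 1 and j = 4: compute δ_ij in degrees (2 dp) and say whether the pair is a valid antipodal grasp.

α = atan 0.1 = 5.71°;  2α = 11.42°
edge 1: e_1 = (+0.71, -1.28);  n_1 = (-0.8745, -0.4851)
edge 4: e_4 = (-1.85, +4.77);  n_4 = (+0.9323, +0.3616)
∠(n_1, n_4) = 172.18°
δ = |180° − 172.18°| = 7.82°
7.82° ≤ 2α = 11.42°  →  valid

δ = 7.82°, valid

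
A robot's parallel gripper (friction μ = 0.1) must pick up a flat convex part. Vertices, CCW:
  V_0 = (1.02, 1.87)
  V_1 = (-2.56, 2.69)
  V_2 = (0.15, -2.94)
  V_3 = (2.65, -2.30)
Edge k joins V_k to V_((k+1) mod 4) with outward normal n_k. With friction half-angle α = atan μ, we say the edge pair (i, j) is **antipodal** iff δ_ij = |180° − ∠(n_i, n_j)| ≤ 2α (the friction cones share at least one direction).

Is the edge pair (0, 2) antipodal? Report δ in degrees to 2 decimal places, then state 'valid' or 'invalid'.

δ = 27.26°, invalid

α = atan 0.1 = 5.71°;  2α = 11.42°
edge 0: e_0 = (-3.58, +0.82);  n_0 = (+0.2233, +0.9748)
edge 2: e_2 = (+2.50, +0.64);  n_2 = (+0.2480, -0.9688)
∠(n_0, n_2) = 152.74°
δ = |180° − 152.74°| = 27.26°
27.26° > 2α = 11.42°  →  invalid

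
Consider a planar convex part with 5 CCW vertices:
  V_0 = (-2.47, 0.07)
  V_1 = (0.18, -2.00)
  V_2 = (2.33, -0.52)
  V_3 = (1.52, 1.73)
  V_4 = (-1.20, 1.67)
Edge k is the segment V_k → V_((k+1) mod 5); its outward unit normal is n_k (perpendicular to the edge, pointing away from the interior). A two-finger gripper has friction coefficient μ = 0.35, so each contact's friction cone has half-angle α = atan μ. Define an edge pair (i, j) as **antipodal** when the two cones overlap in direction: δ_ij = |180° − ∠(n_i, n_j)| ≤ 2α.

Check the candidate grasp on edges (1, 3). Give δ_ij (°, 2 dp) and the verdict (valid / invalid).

α = atan 0.35 = 19.29°;  2α = 38.58°
edge 1: e_1 = (+2.15, +1.48);  n_1 = (+0.5670, -0.8237)
edge 3: e_3 = (-2.72, -0.06);  n_3 = (-0.0221, +0.9998)
∠(n_1, n_3) = 146.72°
δ = |180° − 146.72°| = 33.28°
33.28° ≤ 2α = 38.58°  →  valid

δ = 33.28°, valid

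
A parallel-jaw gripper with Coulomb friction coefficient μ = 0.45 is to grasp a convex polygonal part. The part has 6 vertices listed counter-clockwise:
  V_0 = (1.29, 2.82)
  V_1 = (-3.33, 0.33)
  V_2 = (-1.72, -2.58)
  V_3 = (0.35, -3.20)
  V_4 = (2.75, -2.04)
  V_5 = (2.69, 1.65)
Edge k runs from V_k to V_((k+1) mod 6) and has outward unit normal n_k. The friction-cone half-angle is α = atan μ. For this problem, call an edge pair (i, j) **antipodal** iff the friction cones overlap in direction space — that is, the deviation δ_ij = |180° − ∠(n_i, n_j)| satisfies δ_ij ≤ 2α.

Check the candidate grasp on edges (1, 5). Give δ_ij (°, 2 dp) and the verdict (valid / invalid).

δ = 21.16°, valid

α = atan 0.45 = 24.23°;  2α = 48.46°
edge 1: e_1 = (+1.61, -2.91);  n_1 = (-0.8750, -0.4841)
edge 5: e_5 = (-1.40, +1.17);  n_5 = (+0.6413, +0.7673)
∠(n_1, n_5) = 158.84°
δ = |180° − 158.84°| = 21.16°
21.16° ≤ 2α = 48.46°  →  valid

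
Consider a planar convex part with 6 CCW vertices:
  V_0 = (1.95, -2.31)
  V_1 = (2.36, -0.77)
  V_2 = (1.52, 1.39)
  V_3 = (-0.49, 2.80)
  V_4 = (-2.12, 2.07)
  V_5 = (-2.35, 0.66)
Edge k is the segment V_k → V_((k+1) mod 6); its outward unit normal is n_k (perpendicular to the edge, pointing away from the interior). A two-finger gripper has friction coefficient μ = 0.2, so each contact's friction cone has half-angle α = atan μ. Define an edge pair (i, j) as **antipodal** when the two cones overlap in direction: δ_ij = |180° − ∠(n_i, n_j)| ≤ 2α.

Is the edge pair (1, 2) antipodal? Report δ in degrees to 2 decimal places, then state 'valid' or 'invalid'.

α = atan 0.2 = 11.31°;  2α = 22.62°
edge 1: e_1 = (-0.84, +2.16);  n_1 = (+0.9320, +0.3624)
edge 2: e_2 = (-2.01, +1.41);  n_2 = (+0.5743, +0.8187)
∠(n_1, n_2) = 33.70°
δ = |180° − 33.70°| = 146.30°
146.30° > 2α = 22.62°  →  invalid

δ = 146.30°, invalid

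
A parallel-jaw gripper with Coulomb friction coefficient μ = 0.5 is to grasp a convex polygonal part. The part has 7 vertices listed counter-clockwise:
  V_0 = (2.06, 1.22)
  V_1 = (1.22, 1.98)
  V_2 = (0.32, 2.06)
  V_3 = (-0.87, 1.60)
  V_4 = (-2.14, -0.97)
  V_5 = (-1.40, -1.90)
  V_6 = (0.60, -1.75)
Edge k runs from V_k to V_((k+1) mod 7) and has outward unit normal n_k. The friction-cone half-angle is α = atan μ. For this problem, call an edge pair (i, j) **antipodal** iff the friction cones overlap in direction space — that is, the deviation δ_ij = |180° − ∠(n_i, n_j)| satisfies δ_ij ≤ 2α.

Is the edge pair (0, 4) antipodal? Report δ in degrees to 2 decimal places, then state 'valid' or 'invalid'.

δ = 9.35°, valid

α = atan 0.5 = 26.57°;  2α = 53.13°
edge 0: e_0 = (-0.84, +0.76);  n_0 = (+0.6709, +0.7415)
edge 4: e_4 = (+0.74, -0.93);  n_4 = (-0.7825, -0.6226)
∠(n_0, n_4) = 170.65°
δ = |180° − 170.65°| = 9.35°
9.35° ≤ 2α = 53.13°  →  valid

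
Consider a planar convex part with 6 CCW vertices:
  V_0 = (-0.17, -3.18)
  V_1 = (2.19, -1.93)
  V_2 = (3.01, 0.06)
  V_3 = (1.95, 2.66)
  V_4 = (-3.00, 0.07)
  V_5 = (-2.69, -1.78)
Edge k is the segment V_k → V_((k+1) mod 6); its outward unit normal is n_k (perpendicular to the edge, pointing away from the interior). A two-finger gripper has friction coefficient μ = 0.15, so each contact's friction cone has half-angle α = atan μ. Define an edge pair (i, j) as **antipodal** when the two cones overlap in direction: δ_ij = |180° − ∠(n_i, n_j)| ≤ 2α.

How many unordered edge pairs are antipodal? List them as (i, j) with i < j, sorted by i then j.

count = 2; pairs: (0,3), (2,4)

α = atan 0.15 = 8.53°;  2α = 17.06°
n_0 = (+0.4681, -0.8837)
n_1 = (+0.9246, -0.3810)
n_2 = (+0.9260, +0.3775)
n_3 = (-0.4636, +0.8860)
n_4 = (-0.9862, -0.1653)
n_5 = (-0.4856, -0.8742)
  (0,1): δ = 140.30°  ·
  (0,2): δ = 95.73°  ·
  (0,3): δ = 0.29°  ✓
  (0,4): δ = 71.60°  ·
  (0,5): δ = 123.04°  ·
  (1,2): δ = 135.43°  ·
  (1,3): δ = 39.99°  ·
  (1,4): δ = 31.91°  ·
  (1,5): δ = 83.34°  ·
  (2,3): δ = 84.56°  ·
  (2,4): δ = 12.67°  ✓
  (2,5): δ = 38.77°  ·
  (3,4): δ = 108.11°  ·
  (3,5): δ = 56.67°  ·
  (4,5): δ = 128.57°  ·
antipodal pairs: 2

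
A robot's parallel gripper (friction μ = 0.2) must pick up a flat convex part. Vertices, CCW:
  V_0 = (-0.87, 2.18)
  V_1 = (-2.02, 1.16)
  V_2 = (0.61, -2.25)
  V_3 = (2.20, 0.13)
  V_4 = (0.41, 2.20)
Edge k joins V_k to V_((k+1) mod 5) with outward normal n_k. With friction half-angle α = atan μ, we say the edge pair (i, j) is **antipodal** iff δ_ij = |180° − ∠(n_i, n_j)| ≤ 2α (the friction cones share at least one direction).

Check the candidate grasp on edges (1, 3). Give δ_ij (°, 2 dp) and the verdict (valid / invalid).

δ = 3.21°, valid

α = atan 0.2 = 11.31°;  2α = 22.62°
edge 1: e_1 = (+2.63, -3.41);  n_1 = (-0.7918, -0.6107)
edge 3: e_3 = (-1.79, +2.07);  n_3 = (+0.7564, +0.6541)
∠(n_1, n_3) = 176.79°
δ = |180° − 176.79°| = 3.21°
3.21° ≤ 2α = 22.62°  →  valid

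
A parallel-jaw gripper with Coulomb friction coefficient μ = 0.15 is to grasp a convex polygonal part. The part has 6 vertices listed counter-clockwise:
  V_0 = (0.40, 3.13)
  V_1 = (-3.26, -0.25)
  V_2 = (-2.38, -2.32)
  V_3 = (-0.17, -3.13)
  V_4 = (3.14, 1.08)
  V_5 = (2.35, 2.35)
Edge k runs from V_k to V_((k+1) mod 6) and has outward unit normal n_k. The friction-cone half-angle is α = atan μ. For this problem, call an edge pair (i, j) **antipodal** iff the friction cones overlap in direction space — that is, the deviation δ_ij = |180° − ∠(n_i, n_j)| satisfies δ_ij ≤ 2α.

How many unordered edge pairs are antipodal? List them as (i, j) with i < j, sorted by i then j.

α = atan 0.15 = 8.53°;  2α = 17.06°
n_0 = (-0.6784, +0.7346)
n_1 = (-0.9203, -0.3912)
n_2 = (-0.3441, -0.9389)
n_3 = (+0.7861, -0.6181)
n_4 = (+0.8491, +0.5282)
n_5 = (+0.3714, +0.9285)
  (0,1): δ = 109.69°  ·
  (0,2): δ = 62.85°  ·
  (0,3): δ = 9.10°  ✓
  (0,4): δ = 79.16°  ·
  (0,5): δ = 115.48°  ·
  (1,2): δ = 133.16°  ·
  (1,3): δ = 61.21°  ·
  (1,4): δ = 8.85°  ✓
  (1,5): δ = 45.17°  ·
  (2,3): δ = 108.05°  ·
  (2,4): δ = 37.99°  ·
  (2,5): δ = 1.67°  ✓
  (3,4): δ = 109.94°  ·
  (3,5): δ = 73.63°  ·
  (4,5): δ = 143.68°  ·
antipodal pairs: 3

count = 3; pairs: (0,3), (1,4), (2,5)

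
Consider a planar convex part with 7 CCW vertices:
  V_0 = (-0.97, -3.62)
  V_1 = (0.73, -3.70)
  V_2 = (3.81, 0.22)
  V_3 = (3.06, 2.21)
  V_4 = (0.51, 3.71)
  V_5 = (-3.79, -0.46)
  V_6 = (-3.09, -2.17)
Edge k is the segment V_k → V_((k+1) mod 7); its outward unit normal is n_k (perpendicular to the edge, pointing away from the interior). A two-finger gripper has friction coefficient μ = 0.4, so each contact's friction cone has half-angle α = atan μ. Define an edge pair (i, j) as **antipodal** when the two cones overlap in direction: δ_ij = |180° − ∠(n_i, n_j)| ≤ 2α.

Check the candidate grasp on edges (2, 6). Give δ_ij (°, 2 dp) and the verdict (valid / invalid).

α = atan 0.4 = 21.80°;  2α = 43.60°
edge 2: e_2 = (-0.75, +1.99);  n_2 = (+0.9357, +0.3527)
edge 6: e_6 = (+2.12, -1.45);  n_6 = (-0.5645, -0.8254)
∠(n_2, n_6) = 145.02°
δ = |180° − 145.02°| = 34.98°
34.98° ≤ 2α = 43.60°  →  valid

δ = 34.98°, valid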